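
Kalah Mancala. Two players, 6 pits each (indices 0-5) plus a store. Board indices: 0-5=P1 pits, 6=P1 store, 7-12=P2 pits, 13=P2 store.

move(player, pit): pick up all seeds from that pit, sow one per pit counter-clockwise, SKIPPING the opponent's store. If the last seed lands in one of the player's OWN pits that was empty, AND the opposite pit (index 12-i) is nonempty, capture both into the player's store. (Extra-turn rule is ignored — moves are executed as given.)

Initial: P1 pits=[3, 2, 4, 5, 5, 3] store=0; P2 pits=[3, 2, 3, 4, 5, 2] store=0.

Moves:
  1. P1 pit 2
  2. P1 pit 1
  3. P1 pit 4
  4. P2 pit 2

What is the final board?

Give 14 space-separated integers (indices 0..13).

Move 1: P1 pit2 -> P1=[3,2,0,6,6,4](1) P2=[3,2,3,4,5,2](0)
Move 2: P1 pit1 -> P1=[3,0,1,7,6,4](1) P2=[3,2,3,4,5,2](0)
Move 3: P1 pit4 -> P1=[3,0,1,7,0,5](2) P2=[4,3,4,5,5,2](0)
Move 4: P2 pit2 -> P1=[3,0,1,7,0,5](2) P2=[4,3,0,6,6,3](1)

Answer: 3 0 1 7 0 5 2 4 3 0 6 6 3 1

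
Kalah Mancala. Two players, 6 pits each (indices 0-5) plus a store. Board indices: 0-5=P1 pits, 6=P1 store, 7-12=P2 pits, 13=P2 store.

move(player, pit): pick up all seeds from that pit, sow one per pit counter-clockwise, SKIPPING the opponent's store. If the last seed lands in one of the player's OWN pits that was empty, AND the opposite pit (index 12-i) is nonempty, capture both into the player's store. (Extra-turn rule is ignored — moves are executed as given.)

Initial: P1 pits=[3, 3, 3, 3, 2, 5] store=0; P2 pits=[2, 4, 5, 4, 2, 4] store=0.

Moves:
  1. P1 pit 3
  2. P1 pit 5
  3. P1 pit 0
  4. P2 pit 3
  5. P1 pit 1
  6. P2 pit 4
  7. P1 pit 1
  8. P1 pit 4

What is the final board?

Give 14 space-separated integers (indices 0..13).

Answer: 2 0 6 1 0 2 11 4 6 0 0 0 6 2

Derivation:
Move 1: P1 pit3 -> P1=[3,3,3,0,3,6](1) P2=[2,4,5,4,2,4](0)
Move 2: P1 pit5 -> P1=[3,3,3,0,3,0](2) P2=[3,5,6,5,3,4](0)
Move 3: P1 pit0 -> P1=[0,4,4,0,3,0](9) P2=[3,5,0,5,3,4](0)
Move 4: P2 pit3 -> P1=[1,5,4,0,3,0](9) P2=[3,5,0,0,4,5](1)
Move 5: P1 pit1 -> P1=[1,0,5,1,4,1](10) P2=[3,5,0,0,4,5](1)
Move 6: P2 pit4 -> P1=[2,1,5,1,4,1](10) P2=[3,5,0,0,0,6](2)
Move 7: P1 pit1 -> P1=[2,0,6,1,4,1](10) P2=[3,5,0,0,0,6](2)
Move 8: P1 pit4 -> P1=[2,0,6,1,0,2](11) P2=[4,6,0,0,0,6](2)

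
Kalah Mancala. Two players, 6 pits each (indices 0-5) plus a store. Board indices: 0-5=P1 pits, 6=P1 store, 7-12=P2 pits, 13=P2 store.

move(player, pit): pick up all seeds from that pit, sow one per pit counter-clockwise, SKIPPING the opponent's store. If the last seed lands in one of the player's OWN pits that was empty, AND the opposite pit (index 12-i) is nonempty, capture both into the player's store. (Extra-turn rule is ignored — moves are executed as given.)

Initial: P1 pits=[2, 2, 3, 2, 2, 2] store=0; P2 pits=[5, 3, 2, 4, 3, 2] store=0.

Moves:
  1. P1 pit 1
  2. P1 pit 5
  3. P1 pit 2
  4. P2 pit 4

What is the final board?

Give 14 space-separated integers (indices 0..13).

Answer: 3 0 0 4 3 1 2 6 3 2 4 0 3 1

Derivation:
Move 1: P1 pit1 -> P1=[2,0,4,3,2,2](0) P2=[5,3,2,4,3,2](0)
Move 2: P1 pit5 -> P1=[2,0,4,3,2,0](1) P2=[6,3,2,4,3,2](0)
Move 3: P1 pit2 -> P1=[2,0,0,4,3,1](2) P2=[6,3,2,4,3,2](0)
Move 4: P2 pit4 -> P1=[3,0,0,4,3,1](2) P2=[6,3,2,4,0,3](1)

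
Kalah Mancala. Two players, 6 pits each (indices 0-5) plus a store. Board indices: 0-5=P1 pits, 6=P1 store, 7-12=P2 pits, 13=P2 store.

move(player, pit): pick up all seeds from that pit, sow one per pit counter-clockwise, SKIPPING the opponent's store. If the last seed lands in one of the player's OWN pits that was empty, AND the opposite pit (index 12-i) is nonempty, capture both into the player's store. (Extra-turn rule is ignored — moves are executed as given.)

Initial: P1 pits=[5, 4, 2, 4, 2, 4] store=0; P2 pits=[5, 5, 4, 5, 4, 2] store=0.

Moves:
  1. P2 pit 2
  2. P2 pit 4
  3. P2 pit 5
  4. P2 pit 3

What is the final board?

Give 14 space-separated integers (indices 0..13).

Answer: 8 7 5 4 2 4 0 5 5 0 0 1 1 4

Derivation:
Move 1: P2 pit2 -> P1=[5,4,2,4,2,4](0) P2=[5,5,0,6,5,3](1)
Move 2: P2 pit4 -> P1=[6,5,3,4,2,4](0) P2=[5,5,0,6,0,4](2)
Move 3: P2 pit5 -> P1=[7,6,4,4,2,4](0) P2=[5,5,0,6,0,0](3)
Move 4: P2 pit3 -> P1=[8,7,5,4,2,4](0) P2=[5,5,0,0,1,1](4)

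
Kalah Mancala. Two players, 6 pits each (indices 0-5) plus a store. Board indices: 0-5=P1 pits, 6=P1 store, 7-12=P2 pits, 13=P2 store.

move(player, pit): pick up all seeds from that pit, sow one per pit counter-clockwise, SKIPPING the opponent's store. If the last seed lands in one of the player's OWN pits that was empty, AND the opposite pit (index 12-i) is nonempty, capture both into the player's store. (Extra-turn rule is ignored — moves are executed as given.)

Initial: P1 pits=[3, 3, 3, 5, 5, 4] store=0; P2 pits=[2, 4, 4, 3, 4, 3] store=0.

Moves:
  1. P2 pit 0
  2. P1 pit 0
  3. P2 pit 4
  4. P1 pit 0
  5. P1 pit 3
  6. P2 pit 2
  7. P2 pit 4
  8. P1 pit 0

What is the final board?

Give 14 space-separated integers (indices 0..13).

Answer: 0 8 4 0 6 5 1 1 6 0 4 0 6 2

Derivation:
Move 1: P2 pit0 -> P1=[3,3,3,5,5,4](0) P2=[0,5,5,3,4,3](0)
Move 2: P1 pit0 -> P1=[0,4,4,6,5,4](0) P2=[0,5,5,3,4,3](0)
Move 3: P2 pit4 -> P1=[1,5,4,6,5,4](0) P2=[0,5,5,3,0,4](1)
Move 4: P1 pit0 -> P1=[0,6,4,6,5,4](0) P2=[0,5,5,3,0,4](1)
Move 5: P1 pit3 -> P1=[0,6,4,0,6,5](1) P2=[1,6,6,3,0,4](1)
Move 6: P2 pit2 -> P1=[1,7,4,0,6,5](1) P2=[1,6,0,4,1,5](2)
Move 7: P2 pit4 -> P1=[1,7,4,0,6,5](1) P2=[1,6,0,4,0,6](2)
Move 8: P1 pit0 -> P1=[0,8,4,0,6,5](1) P2=[1,6,0,4,0,6](2)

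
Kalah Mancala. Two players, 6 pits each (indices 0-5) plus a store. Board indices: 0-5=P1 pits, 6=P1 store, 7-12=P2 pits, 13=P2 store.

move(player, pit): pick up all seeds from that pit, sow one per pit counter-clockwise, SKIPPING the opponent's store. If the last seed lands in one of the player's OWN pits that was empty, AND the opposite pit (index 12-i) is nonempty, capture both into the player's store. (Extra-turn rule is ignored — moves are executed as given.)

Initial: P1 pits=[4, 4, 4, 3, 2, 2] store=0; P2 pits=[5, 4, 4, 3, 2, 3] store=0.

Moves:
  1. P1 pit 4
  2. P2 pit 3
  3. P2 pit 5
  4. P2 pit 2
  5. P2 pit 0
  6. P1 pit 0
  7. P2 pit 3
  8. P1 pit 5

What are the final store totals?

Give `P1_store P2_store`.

Move 1: P1 pit4 -> P1=[4,4,4,3,0,3](1) P2=[5,4,4,3,2,3](0)
Move 2: P2 pit3 -> P1=[4,4,4,3,0,3](1) P2=[5,4,4,0,3,4](1)
Move 3: P2 pit5 -> P1=[5,5,5,3,0,3](1) P2=[5,4,4,0,3,0](2)
Move 4: P2 pit2 -> P1=[5,5,5,3,0,3](1) P2=[5,4,0,1,4,1](3)
Move 5: P2 pit0 -> P1=[5,5,5,3,0,3](1) P2=[0,5,1,2,5,2](3)
Move 6: P1 pit0 -> P1=[0,6,6,4,1,4](1) P2=[0,5,1,2,5,2](3)
Move 7: P2 pit3 -> P1=[0,6,6,4,1,4](1) P2=[0,5,1,0,6,3](3)
Move 8: P1 pit5 -> P1=[0,6,6,4,1,0](2) P2=[1,6,2,0,6,3](3)

Answer: 2 3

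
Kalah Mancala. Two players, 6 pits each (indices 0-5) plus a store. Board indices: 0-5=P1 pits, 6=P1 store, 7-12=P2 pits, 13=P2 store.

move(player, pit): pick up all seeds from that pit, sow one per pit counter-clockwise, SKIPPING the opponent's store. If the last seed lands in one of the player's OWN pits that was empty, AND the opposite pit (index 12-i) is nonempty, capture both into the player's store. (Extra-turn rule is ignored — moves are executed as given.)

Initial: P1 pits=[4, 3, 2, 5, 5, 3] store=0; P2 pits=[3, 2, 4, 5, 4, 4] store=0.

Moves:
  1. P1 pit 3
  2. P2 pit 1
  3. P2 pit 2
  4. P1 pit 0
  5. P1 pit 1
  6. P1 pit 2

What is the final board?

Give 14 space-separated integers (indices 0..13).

Move 1: P1 pit3 -> P1=[4,3,2,0,6,4](1) P2=[4,3,4,5,4,4](0)
Move 2: P2 pit1 -> P1=[4,3,2,0,6,4](1) P2=[4,0,5,6,5,4](0)
Move 3: P2 pit2 -> P1=[5,3,2,0,6,4](1) P2=[4,0,0,7,6,5](1)
Move 4: P1 pit0 -> P1=[0,4,3,1,7,5](1) P2=[4,0,0,7,6,5](1)
Move 5: P1 pit1 -> P1=[0,0,4,2,8,6](1) P2=[4,0,0,7,6,5](1)
Move 6: P1 pit2 -> P1=[0,0,0,3,9,7](2) P2=[4,0,0,7,6,5](1)

Answer: 0 0 0 3 9 7 2 4 0 0 7 6 5 1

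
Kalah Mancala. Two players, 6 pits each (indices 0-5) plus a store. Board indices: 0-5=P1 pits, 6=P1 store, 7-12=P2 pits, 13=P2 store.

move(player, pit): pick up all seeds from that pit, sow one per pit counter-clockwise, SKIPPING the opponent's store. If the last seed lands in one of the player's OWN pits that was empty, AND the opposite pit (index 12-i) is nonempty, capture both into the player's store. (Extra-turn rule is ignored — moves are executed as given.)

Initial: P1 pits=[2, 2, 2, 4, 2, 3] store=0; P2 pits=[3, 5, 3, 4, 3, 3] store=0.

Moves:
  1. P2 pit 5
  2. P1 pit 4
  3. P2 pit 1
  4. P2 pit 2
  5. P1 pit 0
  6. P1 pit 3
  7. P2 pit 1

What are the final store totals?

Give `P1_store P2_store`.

Move 1: P2 pit5 -> P1=[3,3,2,4,2,3](0) P2=[3,5,3,4,3,0](1)
Move 2: P1 pit4 -> P1=[3,3,2,4,0,4](1) P2=[3,5,3,4,3,0](1)
Move 3: P2 pit1 -> P1=[3,3,2,4,0,4](1) P2=[3,0,4,5,4,1](2)
Move 4: P2 pit2 -> P1=[3,3,2,4,0,4](1) P2=[3,0,0,6,5,2](3)
Move 5: P1 pit0 -> P1=[0,4,3,5,0,4](1) P2=[3,0,0,6,5,2](3)
Move 6: P1 pit3 -> P1=[0,4,3,0,1,5](2) P2=[4,1,0,6,5,2](3)
Move 7: P2 pit1 -> P1=[0,4,3,0,1,5](2) P2=[4,0,1,6,5,2](3)

Answer: 2 3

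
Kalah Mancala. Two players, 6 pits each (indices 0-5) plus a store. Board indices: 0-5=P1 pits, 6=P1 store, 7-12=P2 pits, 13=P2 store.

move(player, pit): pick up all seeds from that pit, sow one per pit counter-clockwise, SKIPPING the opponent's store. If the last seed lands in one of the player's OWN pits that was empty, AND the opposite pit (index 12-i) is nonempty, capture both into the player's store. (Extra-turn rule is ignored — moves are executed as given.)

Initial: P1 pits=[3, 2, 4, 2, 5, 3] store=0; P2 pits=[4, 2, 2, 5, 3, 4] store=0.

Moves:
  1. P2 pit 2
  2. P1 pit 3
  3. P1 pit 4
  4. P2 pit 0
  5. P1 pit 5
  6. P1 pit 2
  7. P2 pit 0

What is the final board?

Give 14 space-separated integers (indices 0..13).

Move 1: P2 pit2 -> P1=[3,2,4,2,5,3](0) P2=[4,2,0,6,4,4](0)
Move 2: P1 pit3 -> P1=[3,2,4,0,6,4](0) P2=[4,2,0,6,4,4](0)
Move 3: P1 pit4 -> P1=[3,2,4,0,0,5](1) P2=[5,3,1,7,4,4](0)
Move 4: P2 pit0 -> P1=[3,2,4,0,0,5](1) P2=[0,4,2,8,5,5](0)
Move 5: P1 pit5 -> P1=[3,2,4,0,0,0](2) P2=[1,5,3,9,5,5](0)
Move 6: P1 pit2 -> P1=[3,2,0,1,1,1](3) P2=[1,5,3,9,5,5](0)
Move 7: P2 pit0 -> P1=[3,2,0,1,1,1](3) P2=[0,6,3,9,5,5](0)

Answer: 3 2 0 1 1 1 3 0 6 3 9 5 5 0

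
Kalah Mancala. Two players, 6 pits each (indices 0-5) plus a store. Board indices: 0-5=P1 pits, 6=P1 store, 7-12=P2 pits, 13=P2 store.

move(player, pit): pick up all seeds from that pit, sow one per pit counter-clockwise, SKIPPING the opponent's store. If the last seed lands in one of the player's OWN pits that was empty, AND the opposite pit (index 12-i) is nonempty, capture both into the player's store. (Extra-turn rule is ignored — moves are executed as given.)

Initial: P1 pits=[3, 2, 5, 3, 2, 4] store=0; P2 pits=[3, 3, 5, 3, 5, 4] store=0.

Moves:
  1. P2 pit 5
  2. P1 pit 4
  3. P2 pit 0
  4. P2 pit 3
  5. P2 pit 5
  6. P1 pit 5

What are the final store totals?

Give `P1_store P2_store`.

Answer: 2 3

Derivation:
Move 1: P2 pit5 -> P1=[4,3,6,3,2,4](0) P2=[3,3,5,3,5,0](1)
Move 2: P1 pit4 -> P1=[4,3,6,3,0,5](1) P2=[3,3,5,3,5,0](1)
Move 3: P2 pit0 -> P1=[4,3,6,3,0,5](1) P2=[0,4,6,4,5,0](1)
Move 4: P2 pit3 -> P1=[5,3,6,3,0,5](1) P2=[0,4,6,0,6,1](2)
Move 5: P2 pit5 -> P1=[5,3,6,3,0,5](1) P2=[0,4,6,0,6,0](3)
Move 6: P1 pit5 -> P1=[5,3,6,3,0,0](2) P2=[1,5,7,1,6,0](3)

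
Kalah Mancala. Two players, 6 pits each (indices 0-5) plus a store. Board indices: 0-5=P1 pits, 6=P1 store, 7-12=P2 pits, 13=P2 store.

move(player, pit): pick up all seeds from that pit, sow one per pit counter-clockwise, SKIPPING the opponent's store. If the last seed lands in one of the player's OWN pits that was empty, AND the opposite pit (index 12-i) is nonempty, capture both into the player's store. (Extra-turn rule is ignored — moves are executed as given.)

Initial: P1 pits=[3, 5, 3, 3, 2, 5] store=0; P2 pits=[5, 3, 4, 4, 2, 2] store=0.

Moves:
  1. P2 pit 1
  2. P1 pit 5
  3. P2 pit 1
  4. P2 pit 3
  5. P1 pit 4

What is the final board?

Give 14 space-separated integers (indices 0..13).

Move 1: P2 pit1 -> P1=[3,5,3,3,2,5](0) P2=[5,0,5,5,3,2](0)
Move 2: P1 pit5 -> P1=[3,5,3,3,2,0](1) P2=[6,1,6,6,3,2](0)
Move 3: P2 pit1 -> P1=[3,5,3,3,2,0](1) P2=[6,0,7,6,3,2](0)
Move 4: P2 pit3 -> P1=[4,6,4,3,2,0](1) P2=[6,0,7,0,4,3](1)
Move 5: P1 pit4 -> P1=[4,6,4,3,0,1](2) P2=[6,0,7,0,4,3](1)

Answer: 4 6 4 3 0 1 2 6 0 7 0 4 3 1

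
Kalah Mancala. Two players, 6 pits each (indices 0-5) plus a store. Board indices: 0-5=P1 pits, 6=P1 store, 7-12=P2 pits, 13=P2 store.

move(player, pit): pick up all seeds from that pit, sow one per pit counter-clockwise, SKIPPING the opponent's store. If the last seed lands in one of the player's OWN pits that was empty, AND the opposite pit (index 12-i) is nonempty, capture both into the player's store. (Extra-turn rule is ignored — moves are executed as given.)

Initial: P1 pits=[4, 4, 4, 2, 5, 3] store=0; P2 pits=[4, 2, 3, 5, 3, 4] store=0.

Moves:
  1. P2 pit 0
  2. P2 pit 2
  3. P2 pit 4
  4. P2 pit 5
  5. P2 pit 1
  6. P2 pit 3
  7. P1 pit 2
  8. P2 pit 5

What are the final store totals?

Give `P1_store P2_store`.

Answer: 1 12

Derivation:
Move 1: P2 pit0 -> P1=[4,4,4,2,5,3](0) P2=[0,3,4,6,4,4](0)
Move 2: P2 pit2 -> P1=[4,4,4,2,5,3](0) P2=[0,3,0,7,5,5](1)
Move 3: P2 pit4 -> P1=[5,5,5,2,5,3](0) P2=[0,3,0,7,0,6](2)
Move 4: P2 pit5 -> P1=[6,6,6,3,6,3](0) P2=[0,3,0,7,0,0](3)
Move 5: P2 pit1 -> P1=[6,0,6,3,6,3](0) P2=[0,0,1,8,0,0](10)
Move 6: P2 pit3 -> P1=[7,1,7,4,7,3](0) P2=[0,0,1,0,1,1](11)
Move 7: P1 pit2 -> P1=[7,1,0,5,8,4](1) P2=[1,1,2,0,1,1](11)
Move 8: P2 pit5 -> P1=[7,1,0,5,8,4](1) P2=[1,1,2,0,1,0](12)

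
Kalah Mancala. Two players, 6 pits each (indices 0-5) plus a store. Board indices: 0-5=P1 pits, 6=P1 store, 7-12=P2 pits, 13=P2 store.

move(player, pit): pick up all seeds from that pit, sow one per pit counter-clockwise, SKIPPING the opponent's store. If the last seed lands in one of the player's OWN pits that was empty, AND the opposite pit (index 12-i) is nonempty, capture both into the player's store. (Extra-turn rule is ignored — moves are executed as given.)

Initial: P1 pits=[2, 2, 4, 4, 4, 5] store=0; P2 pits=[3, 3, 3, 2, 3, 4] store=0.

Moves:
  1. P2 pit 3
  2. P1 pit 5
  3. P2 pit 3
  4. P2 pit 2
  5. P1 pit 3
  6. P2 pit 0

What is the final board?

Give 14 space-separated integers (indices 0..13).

Answer: 2 2 4 0 5 1 2 0 5 1 2 7 7 1

Derivation:
Move 1: P2 pit3 -> P1=[2,2,4,4,4,5](0) P2=[3,3,3,0,4,5](0)
Move 2: P1 pit5 -> P1=[2,2,4,4,4,0](1) P2=[4,4,4,1,4,5](0)
Move 3: P2 pit3 -> P1=[2,2,4,4,4,0](1) P2=[4,4,4,0,5,5](0)
Move 4: P2 pit2 -> P1=[2,2,4,4,4,0](1) P2=[4,4,0,1,6,6](1)
Move 5: P1 pit3 -> P1=[2,2,4,0,5,1](2) P2=[5,4,0,1,6,6](1)
Move 6: P2 pit0 -> P1=[2,2,4,0,5,1](2) P2=[0,5,1,2,7,7](1)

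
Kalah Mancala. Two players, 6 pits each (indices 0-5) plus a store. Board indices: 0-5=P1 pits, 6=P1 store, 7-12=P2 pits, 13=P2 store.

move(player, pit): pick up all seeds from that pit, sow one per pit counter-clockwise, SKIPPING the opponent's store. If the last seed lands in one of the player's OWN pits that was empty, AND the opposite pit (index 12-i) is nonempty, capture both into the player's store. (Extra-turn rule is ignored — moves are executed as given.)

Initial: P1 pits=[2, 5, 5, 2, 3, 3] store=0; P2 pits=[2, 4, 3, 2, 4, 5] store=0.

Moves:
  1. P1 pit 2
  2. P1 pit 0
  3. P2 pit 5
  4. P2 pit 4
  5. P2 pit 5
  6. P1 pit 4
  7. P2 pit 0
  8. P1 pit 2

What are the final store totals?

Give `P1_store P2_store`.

Move 1: P1 pit2 -> P1=[2,5,0,3,4,4](1) P2=[3,4,3,2,4,5](0)
Move 2: P1 pit0 -> P1=[0,6,0,3,4,4](4) P2=[3,4,3,0,4,5](0)
Move 3: P2 pit5 -> P1=[1,7,1,4,4,4](4) P2=[3,4,3,0,4,0](1)
Move 4: P2 pit4 -> P1=[2,8,1,4,4,4](4) P2=[3,4,3,0,0,1](2)
Move 5: P2 pit5 -> P1=[2,8,1,4,4,4](4) P2=[3,4,3,0,0,0](3)
Move 6: P1 pit4 -> P1=[2,8,1,4,0,5](5) P2=[4,5,3,0,0,0](3)
Move 7: P2 pit0 -> P1=[2,0,1,4,0,5](5) P2=[0,6,4,1,0,0](12)
Move 8: P1 pit2 -> P1=[2,0,0,5,0,5](5) P2=[0,6,4,1,0,0](12)

Answer: 5 12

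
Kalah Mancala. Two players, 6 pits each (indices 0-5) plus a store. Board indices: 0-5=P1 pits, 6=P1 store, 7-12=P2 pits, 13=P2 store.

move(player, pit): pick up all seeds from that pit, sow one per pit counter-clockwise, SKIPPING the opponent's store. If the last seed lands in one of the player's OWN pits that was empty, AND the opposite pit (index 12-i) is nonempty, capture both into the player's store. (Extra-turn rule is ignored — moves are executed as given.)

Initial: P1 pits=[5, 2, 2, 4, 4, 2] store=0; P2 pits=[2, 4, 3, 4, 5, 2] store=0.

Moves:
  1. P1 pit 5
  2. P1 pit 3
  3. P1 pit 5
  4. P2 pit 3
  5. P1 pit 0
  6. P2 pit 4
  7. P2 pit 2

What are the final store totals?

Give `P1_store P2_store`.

Answer: 4 2

Derivation:
Move 1: P1 pit5 -> P1=[5,2,2,4,4,0](1) P2=[3,4,3,4,5,2](0)
Move 2: P1 pit3 -> P1=[5,2,2,0,5,1](2) P2=[4,4,3,4,5,2](0)
Move 3: P1 pit5 -> P1=[5,2,2,0,5,0](3) P2=[4,4,3,4,5,2](0)
Move 4: P2 pit3 -> P1=[6,2,2,0,5,0](3) P2=[4,4,3,0,6,3](1)
Move 5: P1 pit0 -> P1=[0,3,3,1,6,1](4) P2=[4,4,3,0,6,3](1)
Move 6: P2 pit4 -> P1=[1,4,4,2,6,1](4) P2=[4,4,3,0,0,4](2)
Move 7: P2 pit2 -> P1=[1,4,4,2,6,1](4) P2=[4,4,0,1,1,5](2)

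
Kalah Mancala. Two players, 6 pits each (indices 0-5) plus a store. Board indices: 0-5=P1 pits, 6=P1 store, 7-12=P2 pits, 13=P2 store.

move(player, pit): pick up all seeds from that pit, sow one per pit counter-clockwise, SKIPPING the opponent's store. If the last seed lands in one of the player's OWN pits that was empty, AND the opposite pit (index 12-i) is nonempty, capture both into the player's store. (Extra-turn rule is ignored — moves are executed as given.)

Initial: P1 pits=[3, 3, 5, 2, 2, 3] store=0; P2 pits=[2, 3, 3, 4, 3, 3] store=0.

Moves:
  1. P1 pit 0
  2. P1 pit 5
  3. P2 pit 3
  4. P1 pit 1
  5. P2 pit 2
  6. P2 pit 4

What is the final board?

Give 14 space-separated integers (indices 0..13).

Answer: 2 1 8 4 3 0 5 0 4 0 1 0 6 2

Derivation:
Move 1: P1 pit0 -> P1=[0,4,6,3,2,3](0) P2=[2,3,3,4,3,3](0)
Move 2: P1 pit5 -> P1=[0,4,6,3,2,0](1) P2=[3,4,3,4,3,3](0)
Move 3: P2 pit3 -> P1=[1,4,6,3,2,0](1) P2=[3,4,3,0,4,4](1)
Move 4: P1 pit1 -> P1=[1,0,7,4,3,0](5) P2=[0,4,3,0,4,4](1)
Move 5: P2 pit2 -> P1=[1,0,7,4,3,0](5) P2=[0,4,0,1,5,5](1)
Move 6: P2 pit4 -> P1=[2,1,8,4,3,0](5) P2=[0,4,0,1,0,6](2)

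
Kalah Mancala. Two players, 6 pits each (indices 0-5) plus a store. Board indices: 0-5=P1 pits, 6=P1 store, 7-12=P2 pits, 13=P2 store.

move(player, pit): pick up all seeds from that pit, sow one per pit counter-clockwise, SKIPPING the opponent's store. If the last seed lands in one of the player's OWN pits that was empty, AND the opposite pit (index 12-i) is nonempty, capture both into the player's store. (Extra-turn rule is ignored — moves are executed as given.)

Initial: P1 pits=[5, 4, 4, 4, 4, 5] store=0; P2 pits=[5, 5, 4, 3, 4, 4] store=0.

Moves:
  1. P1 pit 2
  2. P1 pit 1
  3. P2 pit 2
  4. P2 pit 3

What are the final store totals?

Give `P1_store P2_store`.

Move 1: P1 pit2 -> P1=[5,4,0,5,5,6](1) P2=[5,5,4,3,4,4](0)
Move 2: P1 pit1 -> P1=[5,0,1,6,6,7](1) P2=[5,5,4,3,4,4](0)
Move 3: P2 pit2 -> P1=[5,0,1,6,6,7](1) P2=[5,5,0,4,5,5](1)
Move 4: P2 pit3 -> P1=[6,0,1,6,6,7](1) P2=[5,5,0,0,6,6](2)

Answer: 1 2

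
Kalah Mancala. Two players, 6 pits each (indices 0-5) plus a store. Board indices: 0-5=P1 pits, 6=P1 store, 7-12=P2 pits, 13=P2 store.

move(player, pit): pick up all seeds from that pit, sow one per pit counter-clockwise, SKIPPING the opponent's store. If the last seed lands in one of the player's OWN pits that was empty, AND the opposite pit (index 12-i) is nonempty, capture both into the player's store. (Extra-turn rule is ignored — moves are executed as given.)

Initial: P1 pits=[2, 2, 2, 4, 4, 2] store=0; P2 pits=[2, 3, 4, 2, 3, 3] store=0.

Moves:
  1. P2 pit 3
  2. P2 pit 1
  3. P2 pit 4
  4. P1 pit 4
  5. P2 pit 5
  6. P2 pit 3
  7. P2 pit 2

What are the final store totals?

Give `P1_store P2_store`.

Answer: 1 8

Derivation:
Move 1: P2 pit3 -> P1=[2,2,2,4,4,2](0) P2=[2,3,4,0,4,4](0)
Move 2: P2 pit1 -> P1=[2,2,2,4,4,2](0) P2=[2,0,5,1,5,4](0)
Move 3: P2 pit4 -> P1=[3,3,3,4,4,2](0) P2=[2,0,5,1,0,5](1)
Move 4: P1 pit4 -> P1=[3,3,3,4,0,3](1) P2=[3,1,5,1,0,5](1)
Move 5: P2 pit5 -> P1=[4,4,4,5,0,3](1) P2=[3,1,5,1,0,0](2)
Move 6: P2 pit3 -> P1=[4,0,4,5,0,3](1) P2=[3,1,5,0,0,0](7)
Move 7: P2 pit2 -> P1=[5,0,4,5,0,3](1) P2=[3,1,0,1,1,1](8)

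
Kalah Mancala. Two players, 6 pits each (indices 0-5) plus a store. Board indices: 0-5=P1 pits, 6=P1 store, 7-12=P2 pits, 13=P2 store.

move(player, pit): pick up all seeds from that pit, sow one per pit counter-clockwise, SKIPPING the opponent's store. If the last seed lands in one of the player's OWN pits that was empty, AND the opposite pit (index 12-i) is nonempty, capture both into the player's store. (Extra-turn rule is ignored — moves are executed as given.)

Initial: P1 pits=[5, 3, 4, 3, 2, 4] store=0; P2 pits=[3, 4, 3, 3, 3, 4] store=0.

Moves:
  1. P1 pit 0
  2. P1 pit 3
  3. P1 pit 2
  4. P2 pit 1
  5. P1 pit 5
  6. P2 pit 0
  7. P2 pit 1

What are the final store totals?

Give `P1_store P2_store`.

Answer: 3 1

Derivation:
Move 1: P1 pit0 -> P1=[0,4,5,4,3,5](0) P2=[3,4,3,3,3,4](0)
Move 2: P1 pit3 -> P1=[0,4,5,0,4,6](1) P2=[4,4,3,3,3,4](0)
Move 3: P1 pit2 -> P1=[0,4,0,1,5,7](2) P2=[5,4,3,3,3,4](0)
Move 4: P2 pit1 -> P1=[0,4,0,1,5,7](2) P2=[5,0,4,4,4,5](0)
Move 5: P1 pit5 -> P1=[0,4,0,1,5,0](3) P2=[6,1,5,5,5,6](0)
Move 6: P2 pit0 -> P1=[0,4,0,1,5,0](3) P2=[0,2,6,6,6,7](1)
Move 7: P2 pit1 -> P1=[0,4,0,1,5,0](3) P2=[0,0,7,7,6,7](1)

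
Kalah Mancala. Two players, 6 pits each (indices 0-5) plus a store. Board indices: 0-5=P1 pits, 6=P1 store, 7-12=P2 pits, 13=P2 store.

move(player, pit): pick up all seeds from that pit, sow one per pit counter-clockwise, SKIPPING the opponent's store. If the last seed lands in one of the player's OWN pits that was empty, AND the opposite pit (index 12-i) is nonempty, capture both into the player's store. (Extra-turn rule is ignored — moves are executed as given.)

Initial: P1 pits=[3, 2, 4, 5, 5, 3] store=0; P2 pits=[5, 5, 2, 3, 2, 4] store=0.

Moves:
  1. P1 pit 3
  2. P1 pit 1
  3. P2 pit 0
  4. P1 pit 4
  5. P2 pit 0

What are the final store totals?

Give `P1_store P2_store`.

Answer: 5 1

Derivation:
Move 1: P1 pit3 -> P1=[3,2,4,0,6,4](1) P2=[6,6,2,3,2,4](0)
Move 2: P1 pit1 -> P1=[3,0,5,0,6,4](4) P2=[6,6,0,3,2,4](0)
Move 3: P2 pit0 -> P1=[3,0,5,0,6,4](4) P2=[0,7,1,4,3,5](1)
Move 4: P1 pit4 -> P1=[3,0,5,0,0,5](5) P2=[1,8,2,5,3,5](1)
Move 5: P2 pit0 -> P1=[3,0,5,0,0,5](5) P2=[0,9,2,5,3,5](1)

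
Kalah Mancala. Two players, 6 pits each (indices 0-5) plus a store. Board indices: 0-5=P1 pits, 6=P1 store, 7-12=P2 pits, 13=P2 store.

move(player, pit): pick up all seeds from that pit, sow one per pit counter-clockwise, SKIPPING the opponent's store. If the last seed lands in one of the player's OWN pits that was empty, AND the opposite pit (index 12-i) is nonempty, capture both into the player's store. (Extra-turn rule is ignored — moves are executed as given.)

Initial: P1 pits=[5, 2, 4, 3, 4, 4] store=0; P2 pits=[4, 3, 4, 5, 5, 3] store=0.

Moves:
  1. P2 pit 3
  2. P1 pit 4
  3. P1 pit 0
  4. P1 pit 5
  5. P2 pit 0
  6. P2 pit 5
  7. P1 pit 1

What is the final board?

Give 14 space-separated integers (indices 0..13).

Move 1: P2 pit3 -> P1=[6,3,4,3,4,4](0) P2=[4,3,4,0,6,4](1)
Move 2: P1 pit4 -> P1=[6,3,4,3,0,5](1) P2=[5,4,4,0,6,4](1)
Move 3: P1 pit0 -> P1=[0,4,5,4,1,6](2) P2=[5,4,4,0,6,4](1)
Move 4: P1 pit5 -> P1=[0,4,5,4,1,0](3) P2=[6,5,5,1,7,4](1)
Move 5: P2 pit0 -> P1=[0,4,5,4,1,0](3) P2=[0,6,6,2,8,5](2)
Move 6: P2 pit5 -> P1=[1,5,6,5,1,0](3) P2=[0,6,6,2,8,0](3)
Move 7: P1 pit1 -> P1=[1,0,7,6,2,1](4) P2=[0,6,6,2,8,0](3)

Answer: 1 0 7 6 2 1 4 0 6 6 2 8 0 3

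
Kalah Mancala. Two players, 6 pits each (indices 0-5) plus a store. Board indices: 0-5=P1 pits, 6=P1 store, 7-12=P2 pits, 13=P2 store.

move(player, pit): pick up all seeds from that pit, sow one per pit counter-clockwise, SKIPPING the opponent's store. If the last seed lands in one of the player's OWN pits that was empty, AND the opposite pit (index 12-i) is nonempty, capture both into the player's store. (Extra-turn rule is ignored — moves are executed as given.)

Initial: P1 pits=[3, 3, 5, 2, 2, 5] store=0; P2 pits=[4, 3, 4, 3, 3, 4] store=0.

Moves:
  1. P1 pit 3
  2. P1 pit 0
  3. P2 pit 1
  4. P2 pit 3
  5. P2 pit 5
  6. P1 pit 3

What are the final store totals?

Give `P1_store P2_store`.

Move 1: P1 pit3 -> P1=[3,3,5,0,3,6](0) P2=[4,3,4,3,3,4](0)
Move 2: P1 pit0 -> P1=[0,4,6,0,3,6](5) P2=[4,3,0,3,3,4](0)
Move 3: P2 pit1 -> P1=[0,4,6,0,3,6](5) P2=[4,0,1,4,4,4](0)
Move 4: P2 pit3 -> P1=[1,4,6,0,3,6](5) P2=[4,0,1,0,5,5](1)
Move 5: P2 pit5 -> P1=[2,5,7,1,3,6](5) P2=[4,0,1,0,5,0](2)
Move 6: P1 pit3 -> P1=[2,5,7,0,4,6](5) P2=[4,0,1,0,5,0](2)

Answer: 5 2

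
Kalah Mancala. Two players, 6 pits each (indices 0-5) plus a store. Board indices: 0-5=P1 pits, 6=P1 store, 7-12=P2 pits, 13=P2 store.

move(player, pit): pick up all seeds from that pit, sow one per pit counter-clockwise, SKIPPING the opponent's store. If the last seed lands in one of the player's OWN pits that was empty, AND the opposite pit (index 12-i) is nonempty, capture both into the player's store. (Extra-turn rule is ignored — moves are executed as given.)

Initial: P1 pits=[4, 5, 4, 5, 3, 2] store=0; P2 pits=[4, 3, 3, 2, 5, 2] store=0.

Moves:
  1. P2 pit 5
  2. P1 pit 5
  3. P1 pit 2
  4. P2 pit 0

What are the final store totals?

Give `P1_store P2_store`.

Answer: 2 7

Derivation:
Move 1: P2 pit5 -> P1=[5,5,4,5,3,2](0) P2=[4,3,3,2,5,0](1)
Move 2: P1 pit5 -> P1=[5,5,4,5,3,0](1) P2=[5,3,3,2,5,0](1)
Move 3: P1 pit2 -> P1=[5,5,0,6,4,1](2) P2=[5,3,3,2,5,0](1)
Move 4: P2 pit0 -> P1=[0,5,0,6,4,1](2) P2=[0,4,4,3,6,0](7)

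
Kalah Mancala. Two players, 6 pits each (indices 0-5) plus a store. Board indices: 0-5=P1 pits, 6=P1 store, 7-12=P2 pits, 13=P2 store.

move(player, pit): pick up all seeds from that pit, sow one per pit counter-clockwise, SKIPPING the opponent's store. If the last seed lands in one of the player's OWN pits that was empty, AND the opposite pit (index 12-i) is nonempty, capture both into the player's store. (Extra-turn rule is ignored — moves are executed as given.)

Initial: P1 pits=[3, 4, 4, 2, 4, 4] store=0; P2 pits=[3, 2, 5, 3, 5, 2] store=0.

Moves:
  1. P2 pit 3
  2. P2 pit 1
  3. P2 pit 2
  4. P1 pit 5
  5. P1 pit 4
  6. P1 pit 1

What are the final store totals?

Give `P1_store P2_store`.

Answer: 3 7

Derivation:
Move 1: P2 pit3 -> P1=[3,4,4,2,4,4](0) P2=[3,2,5,0,6,3](1)
Move 2: P2 pit1 -> P1=[3,4,0,2,4,4](0) P2=[3,0,6,0,6,3](6)
Move 3: P2 pit2 -> P1=[4,5,0,2,4,4](0) P2=[3,0,0,1,7,4](7)
Move 4: P1 pit5 -> P1=[4,5,0,2,4,0](1) P2=[4,1,1,1,7,4](7)
Move 5: P1 pit4 -> P1=[4,5,0,2,0,1](2) P2=[5,2,1,1,7,4](7)
Move 6: P1 pit1 -> P1=[4,0,1,3,1,2](3) P2=[5,2,1,1,7,4](7)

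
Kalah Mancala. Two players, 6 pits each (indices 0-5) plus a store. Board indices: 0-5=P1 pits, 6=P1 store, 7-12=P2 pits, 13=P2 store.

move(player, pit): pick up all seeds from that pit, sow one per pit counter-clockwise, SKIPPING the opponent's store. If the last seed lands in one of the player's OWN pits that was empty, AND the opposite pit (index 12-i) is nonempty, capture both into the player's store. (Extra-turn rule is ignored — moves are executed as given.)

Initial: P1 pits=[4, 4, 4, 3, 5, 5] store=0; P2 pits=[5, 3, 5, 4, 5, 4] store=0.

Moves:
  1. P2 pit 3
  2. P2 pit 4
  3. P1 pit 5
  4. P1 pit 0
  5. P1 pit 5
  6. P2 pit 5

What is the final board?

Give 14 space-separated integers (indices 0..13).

Answer: 1 7 7 6 7 0 3 6 4 6 1 0 0 3

Derivation:
Move 1: P2 pit3 -> P1=[5,4,4,3,5,5](0) P2=[5,3,5,0,6,5](1)
Move 2: P2 pit4 -> P1=[6,5,5,4,5,5](0) P2=[5,3,5,0,0,6](2)
Move 3: P1 pit5 -> P1=[6,5,5,4,5,0](1) P2=[6,4,6,1,0,6](2)
Move 4: P1 pit0 -> P1=[0,6,6,5,6,1](2) P2=[6,4,6,1,0,6](2)
Move 5: P1 pit5 -> P1=[0,6,6,5,6,0](3) P2=[6,4,6,1,0,6](2)
Move 6: P2 pit5 -> P1=[1,7,7,6,7,0](3) P2=[6,4,6,1,0,0](3)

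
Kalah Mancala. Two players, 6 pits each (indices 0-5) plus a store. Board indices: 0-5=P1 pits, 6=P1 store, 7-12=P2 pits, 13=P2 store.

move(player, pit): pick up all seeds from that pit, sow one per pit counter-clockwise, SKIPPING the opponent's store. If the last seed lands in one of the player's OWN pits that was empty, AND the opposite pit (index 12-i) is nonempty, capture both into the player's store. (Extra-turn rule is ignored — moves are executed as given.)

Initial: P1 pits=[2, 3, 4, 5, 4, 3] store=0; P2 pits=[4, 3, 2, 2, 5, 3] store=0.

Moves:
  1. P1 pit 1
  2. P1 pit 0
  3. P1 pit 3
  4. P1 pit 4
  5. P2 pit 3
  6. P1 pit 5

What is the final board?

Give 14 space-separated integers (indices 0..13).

Move 1: P1 pit1 -> P1=[2,0,5,6,5,3](0) P2=[4,3,2,2,5,3](0)
Move 2: P1 pit0 -> P1=[0,1,6,6,5,3](0) P2=[4,3,2,2,5,3](0)
Move 3: P1 pit3 -> P1=[0,1,6,0,6,4](1) P2=[5,4,3,2,5,3](0)
Move 4: P1 pit4 -> P1=[0,1,6,0,0,5](2) P2=[6,5,4,3,5,3](0)
Move 5: P2 pit3 -> P1=[0,1,6,0,0,5](2) P2=[6,5,4,0,6,4](1)
Move 6: P1 pit5 -> P1=[0,1,6,0,0,0](3) P2=[7,6,5,1,6,4](1)

Answer: 0 1 6 0 0 0 3 7 6 5 1 6 4 1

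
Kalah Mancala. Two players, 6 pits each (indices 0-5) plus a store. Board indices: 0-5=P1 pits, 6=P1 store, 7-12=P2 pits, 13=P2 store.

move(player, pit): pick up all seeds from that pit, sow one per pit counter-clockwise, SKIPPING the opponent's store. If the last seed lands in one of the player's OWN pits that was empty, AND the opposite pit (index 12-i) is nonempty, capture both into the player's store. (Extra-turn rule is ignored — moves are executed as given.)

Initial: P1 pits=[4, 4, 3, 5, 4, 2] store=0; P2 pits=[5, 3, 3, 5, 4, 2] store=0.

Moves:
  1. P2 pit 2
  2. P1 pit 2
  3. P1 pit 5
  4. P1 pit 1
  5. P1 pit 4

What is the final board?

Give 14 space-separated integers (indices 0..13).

Move 1: P2 pit2 -> P1=[4,4,3,5,4,2](0) P2=[5,3,0,6,5,3](0)
Move 2: P1 pit2 -> P1=[4,4,0,6,5,3](0) P2=[5,3,0,6,5,3](0)
Move 3: P1 pit5 -> P1=[4,4,0,6,5,0](1) P2=[6,4,0,6,5,3](0)
Move 4: P1 pit1 -> P1=[4,0,1,7,6,0](8) P2=[0,4,0,6,5,3](0)
Move 5: P1 pit4 -> P1=[4,0,1,7,0,1](9) P2=[1,5,1,7,5,3](0)

Answer: 4 0 1 7 0 1 9 1 5 1 7 5 3 0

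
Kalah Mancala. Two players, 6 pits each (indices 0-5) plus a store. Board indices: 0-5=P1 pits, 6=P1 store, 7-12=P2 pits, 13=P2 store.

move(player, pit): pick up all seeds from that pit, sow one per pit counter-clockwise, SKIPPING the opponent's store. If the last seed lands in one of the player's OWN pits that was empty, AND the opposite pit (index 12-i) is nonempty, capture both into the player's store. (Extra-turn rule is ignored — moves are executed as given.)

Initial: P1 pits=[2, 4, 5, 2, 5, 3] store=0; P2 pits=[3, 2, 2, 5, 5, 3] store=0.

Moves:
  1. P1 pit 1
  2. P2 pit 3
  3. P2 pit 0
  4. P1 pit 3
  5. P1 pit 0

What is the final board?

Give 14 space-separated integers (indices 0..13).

Answer: 0 2 1 0 7 5 5 0 3 0 0 6 4 8

Derivation:
Move 1: P1 pit1 -> P1=[2,0,6,3,6,4](0) P2=[3,2,2,5,5,3](0)
Move 2: P2 pit3 -> P1=[3,1,6,3,6,4](0) P2=[3,2,2,0,6,4](1)
Move 3: P2 pit0 -> P1=[3,1,0,3,6,4](0) P2=[0,3,3,0,6,4](8)
Move 4: P1 pit3 -> P1=[3,1,0,0,7,5](1) P2=[0,3,3,0,6,4](8)
Move 5: P1 pit0 -> P1=[0,2,1,0,7,5](5) P2=[0,3,0,0,6,4](8)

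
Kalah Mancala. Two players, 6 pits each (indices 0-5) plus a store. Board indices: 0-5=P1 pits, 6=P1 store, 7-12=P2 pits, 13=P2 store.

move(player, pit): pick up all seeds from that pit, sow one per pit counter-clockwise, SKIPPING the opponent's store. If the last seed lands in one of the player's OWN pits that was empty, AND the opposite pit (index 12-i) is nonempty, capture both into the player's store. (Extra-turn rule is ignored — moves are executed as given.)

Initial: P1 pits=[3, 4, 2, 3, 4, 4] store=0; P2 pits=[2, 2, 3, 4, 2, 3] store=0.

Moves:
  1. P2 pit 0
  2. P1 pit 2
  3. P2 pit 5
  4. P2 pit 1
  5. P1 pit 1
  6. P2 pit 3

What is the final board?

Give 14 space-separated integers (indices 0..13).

Answer: 5 1 1 5 6 5 1 0 0 5 0 4 1 2

Derivation:
Move 1: P2 pit0 -> P1=[3,4,2,3,4,4](0) P2=[0,3,4,4,2,3](0)
Move 2: P1 pit2 -> P1=[3,4,0,4,5,4](0) P2=[0,3,4,4,2,3](0)
Move 3: P2 pit5 -> P1=[4,5,0,4,5,4](0) P2=[0,3,4,4,2,0](1)
Move 4: P2 pit1 -> P1=[4,5,0,4,5,4](0) P2=[0,0,5,5,3,0](1)
Move 5: P1 pit1 -> P1=[4,0,1,5,6,5](1) P2=[0,0,5,5,3,0](1)
Move 6: P2 pit3 -> P1=[5,1,1,5,6,5](1) P2=[0,0,5,0,4,1](2)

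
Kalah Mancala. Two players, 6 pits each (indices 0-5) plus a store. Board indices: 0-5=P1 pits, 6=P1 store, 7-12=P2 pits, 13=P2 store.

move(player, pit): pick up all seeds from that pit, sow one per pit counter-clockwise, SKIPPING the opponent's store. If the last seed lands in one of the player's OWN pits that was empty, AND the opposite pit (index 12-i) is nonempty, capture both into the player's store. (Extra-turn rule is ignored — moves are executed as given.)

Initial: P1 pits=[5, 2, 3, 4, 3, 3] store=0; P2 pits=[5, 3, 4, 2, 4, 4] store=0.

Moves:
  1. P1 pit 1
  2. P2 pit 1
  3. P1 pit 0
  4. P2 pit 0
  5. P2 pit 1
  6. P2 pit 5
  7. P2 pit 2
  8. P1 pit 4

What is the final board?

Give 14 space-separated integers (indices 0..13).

Move 1: P1 pit1 -> P1=[5,0,4,5,3,3](0) P2=[5,3,4,2,4,4](0)
Move 2: P2 pit1 -> P1=[5,0,4,5,3,3](0) P2=[5,0,5,3,5,4](0)
Move 3: P1 pit0 -> P1=[0,1,5,6,4,4](0) P2=[5,0,5,3,5,4](0)
Move 4: P2 pit0 -> P1=[0,1,5,6,4,4](0) P2=[0,1,6,4,6,5](0)
Move 5: P2 pit1 -> P1=[0,1,5,6,4,4](0) P2=[0,0,7,4,6,5](0)
Move 6: P2 pit5 -> P1=[1,2,6,7,4,4](0) P2=[0,0,7,4,6,0](1)
Move 7: P2 pit2 -> P1=[2,3,7,7,4,4](0) P2=[0,0,0,5,7,1](2)
Move 8: P1 pit4 -> P1=[2,3,7,7,0,5](1) P2=[1,1,0,5,7,1](2)

Answer: 2 3 7 7 0 5 1 1 1 0 5 7 1 2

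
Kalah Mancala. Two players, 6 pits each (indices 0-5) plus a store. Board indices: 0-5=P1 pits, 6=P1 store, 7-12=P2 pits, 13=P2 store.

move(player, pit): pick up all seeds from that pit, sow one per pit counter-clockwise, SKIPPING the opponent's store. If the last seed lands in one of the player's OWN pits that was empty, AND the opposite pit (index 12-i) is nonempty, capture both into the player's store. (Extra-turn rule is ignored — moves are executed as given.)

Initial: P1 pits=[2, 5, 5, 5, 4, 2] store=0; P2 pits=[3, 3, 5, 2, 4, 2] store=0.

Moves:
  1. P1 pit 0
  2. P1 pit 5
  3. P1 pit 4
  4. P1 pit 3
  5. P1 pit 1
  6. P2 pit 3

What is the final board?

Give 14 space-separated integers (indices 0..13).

Answer: 0 0 7 1 2 3 4 7 5 5 0 5 3 0

Derivation:
Move 1: P1 pit0 -> P1=[0,6,6,5,4,2](0) P2=[3,3,5,2,4,2](0)
Move 2: P1 pit5 -> P1=[0,6,6,5,4,0](1) P2=[4,3,5,2,4,2](0)
Move 3: P1 pit4 -> P1=[0,6,6,5,0,1](2) P2=[5,4,5,2,4,2](0)
Move 4: P1 pit3 -> P1=[0,6,6,0,1,2](3) P2=[6,5,5,2,4,2](0)
Move 5: P1 pit1 -> P1=[0,0,7,1,2,3](4) P2=[7,5,5,2,4,2](0)
Move 6: P2 pit3 -> P1=[0,0,7,1,2,3](4) P2=[7,5,5,0,5,3](0)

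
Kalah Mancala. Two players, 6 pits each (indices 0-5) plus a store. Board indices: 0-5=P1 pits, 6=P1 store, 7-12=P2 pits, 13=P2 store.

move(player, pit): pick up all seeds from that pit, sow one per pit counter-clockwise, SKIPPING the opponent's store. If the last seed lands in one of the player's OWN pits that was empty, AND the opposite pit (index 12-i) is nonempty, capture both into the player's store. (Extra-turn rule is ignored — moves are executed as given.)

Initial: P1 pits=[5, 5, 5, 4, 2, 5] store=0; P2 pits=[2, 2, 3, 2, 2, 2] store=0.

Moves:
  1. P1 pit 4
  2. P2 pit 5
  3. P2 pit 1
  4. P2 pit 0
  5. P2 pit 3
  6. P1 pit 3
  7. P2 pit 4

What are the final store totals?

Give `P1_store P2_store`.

Move 1: P1 pit4 -> P1=[5,5,5,4,0,6](1) P2=[2,2,3,2,2,2](0)
Move 2: P2 pit5 -> P1=[6,5,5,4,0,6](1) P2=[2,2,3,2,2,0](1)
Move 3: P2 pit1 -> P1=[6,5,5,4,0,6](1) P2=[2,0,4,3,2,0](1)
Move 4: P2 pit0 -> P1=[6,5,5,4,0,6](1) P2=[0,1,5,3,2,0](1)
Move 5: P2 pit3 -> P1=[6,5,5,4,0,6](1) P2=[0,1,5,0,3,1](2)
Move 6: P1 pit3 -> P1=[6,5,5,0,1,7](2) P2=[1,1,5,0,3,1](2)
Move 7: P2 pit4 -> P1=[7,5,5,0,1,7](2) P2=[1,1,5,0,0,2](3)

Answer: 2 3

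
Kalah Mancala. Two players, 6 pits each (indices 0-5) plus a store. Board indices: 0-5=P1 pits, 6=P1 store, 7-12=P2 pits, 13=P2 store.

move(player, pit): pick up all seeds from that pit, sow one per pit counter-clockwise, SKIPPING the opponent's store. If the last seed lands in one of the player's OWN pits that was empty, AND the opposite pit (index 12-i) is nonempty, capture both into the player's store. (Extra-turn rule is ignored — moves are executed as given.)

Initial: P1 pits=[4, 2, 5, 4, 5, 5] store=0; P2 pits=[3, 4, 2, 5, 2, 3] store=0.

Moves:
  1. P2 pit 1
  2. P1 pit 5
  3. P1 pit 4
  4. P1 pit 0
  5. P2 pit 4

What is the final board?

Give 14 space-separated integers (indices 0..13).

Answer: 1 3 6 5 0 1 5 5 0 5 7 0 5 1

Derivation:
Move 1: P2 pit1 -> P1=[4,2,5,4,5,5](0) P2=[3,0,3,6,3,4](0)
Move 2: P1 pit5 -> P1=[4,2,5,4,5,0](1) P2=[4,1,4,7,3,4](0)
Move 3: P1 pit4 -> P1=[4,2,5,4,0,1](2) P2=[5,2,5,7,3,4](0)
Move 4: P1 pit0 -> P1=[0,3,6,5,0,1](5) P2=[5,0,5,7,3,4](0)
Move 5: P2 pit4 -> P1=[1,3,6,5,0,1](5) P2=[5,0,5,7,0,5](1)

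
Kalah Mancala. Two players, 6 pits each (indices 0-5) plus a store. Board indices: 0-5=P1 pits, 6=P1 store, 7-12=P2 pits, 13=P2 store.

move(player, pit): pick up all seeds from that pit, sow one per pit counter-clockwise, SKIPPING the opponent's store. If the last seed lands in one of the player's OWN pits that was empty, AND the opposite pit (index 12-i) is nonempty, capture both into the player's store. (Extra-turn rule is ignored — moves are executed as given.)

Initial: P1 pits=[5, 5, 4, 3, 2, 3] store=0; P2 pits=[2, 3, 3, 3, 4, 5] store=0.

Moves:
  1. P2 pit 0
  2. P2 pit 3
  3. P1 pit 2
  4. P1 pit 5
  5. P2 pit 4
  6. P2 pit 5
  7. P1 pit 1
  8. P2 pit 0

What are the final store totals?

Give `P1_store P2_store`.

Move 1: P2 pit0 -> P1=[5,5,4,3,2,3](0) P2=[0,4,4,3,4,5](0)
Move 2: P2 pit3 -> P1=[5,5,4,3,2,3](0) P2=[0,4,4,0,5,6](1)
Move 3: P1 pit2 -> P1=[5,5,0,4,3,4](1) P2=[0,4,4,0,5,6](1)
Move 4: P1 pit5 -> P1=[5,5,0,4,3,0](2) P2=[1,5,5,0,5,6](1)
Move 5: P2 pit4 -> P1=[6,6,1,4,3,0](2) P2=[1,5,5,0,0,7](2)
Move 6: P2 pit5 -> P1=[7,7,2,5,4,1](2) P2=[1,5,5,0,0,0](3)
Move 7: P1 pit1 -> P1=[7,0,3,6,5,2](3) P2=[2,6,5,0,0,0](3)
Move 8: P2 pit0 -> P1=[7,0,3,6,5,2](3) P2=[0,7,6,0,0,0](3)

Answer: 3 3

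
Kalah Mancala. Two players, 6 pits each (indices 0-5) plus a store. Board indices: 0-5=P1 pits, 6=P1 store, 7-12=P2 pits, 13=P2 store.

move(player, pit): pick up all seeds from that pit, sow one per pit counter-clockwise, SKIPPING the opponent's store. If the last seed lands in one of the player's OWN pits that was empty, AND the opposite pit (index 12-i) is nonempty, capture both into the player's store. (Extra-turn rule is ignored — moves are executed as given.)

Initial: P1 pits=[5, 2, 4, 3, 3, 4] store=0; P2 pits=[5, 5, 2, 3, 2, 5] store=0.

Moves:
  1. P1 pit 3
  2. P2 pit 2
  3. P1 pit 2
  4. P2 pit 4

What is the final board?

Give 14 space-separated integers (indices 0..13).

Answer: 6 2 0 1 5 6 2 5 5 0 4 0 6 1

Derivation:
Move 1: P1 pit3 -> P1=[5,2,4,0,4,5](1) P2=[5,5,2,3,2,5](0)
Move 2: P2 pit2 -> P1=[5,2,4,0,4,5](1) P2=[5,5,0,4,3,5](0)
Move 3: P1 pit2 -> P1=[5,2,0,1,5,6](2) P2=[5,5,0,4,3,5](0)
Move 4: P2 pit4 -> P1=[6,2,0,1,5,6](2) P2=[5,5,0,4,0,6](1)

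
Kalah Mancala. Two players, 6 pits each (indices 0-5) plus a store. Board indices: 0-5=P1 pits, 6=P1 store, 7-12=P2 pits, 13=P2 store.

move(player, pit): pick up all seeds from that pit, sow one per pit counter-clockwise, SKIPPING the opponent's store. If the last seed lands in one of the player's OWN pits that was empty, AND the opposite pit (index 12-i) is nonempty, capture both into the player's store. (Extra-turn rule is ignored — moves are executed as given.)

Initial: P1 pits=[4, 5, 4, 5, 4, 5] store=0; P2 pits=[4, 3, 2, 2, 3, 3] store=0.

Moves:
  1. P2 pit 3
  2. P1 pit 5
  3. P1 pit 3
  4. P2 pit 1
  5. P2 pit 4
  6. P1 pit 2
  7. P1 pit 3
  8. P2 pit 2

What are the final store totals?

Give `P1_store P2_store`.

Move 1: P2 pit3 -> P1=[4,5,4,5,4,5](0) P2=[4,3,2,0,4,4](0)
Move 2: P1 pit5 -> P1=[4,5,4,5,4,0](1) P2=[5,4,3,1,4,4](0)
Move 3: P1 pit3 -> P1=[4,5,4,0,5,1](2) P2=[6,5,3,1,4,4](0)
Move 4: P2 pit1 -> P1=[4,5,4,0,5,1](2) P2=[6,0,4,2,5,5](1)
Move 5: P2 pit4 -> P1=[5,6,5,0,5,1](2) P2=[6,0,4,2,0,6](2)
Move 6: P1 pit2 -> P1=[5,6,0,1,6,2](3) P2=[7,0,4,2,0,6](2)
Move 7: P1 pit3 -> P1=[5,6,0,0,7,2](3) P2=[7,0,4,2,0,6](2)
Move 8: P2 pit2 -> P1=[5,6,0,0,7,2](3) P2=[7,0,0,3,1,7](3)

Answer: 3 3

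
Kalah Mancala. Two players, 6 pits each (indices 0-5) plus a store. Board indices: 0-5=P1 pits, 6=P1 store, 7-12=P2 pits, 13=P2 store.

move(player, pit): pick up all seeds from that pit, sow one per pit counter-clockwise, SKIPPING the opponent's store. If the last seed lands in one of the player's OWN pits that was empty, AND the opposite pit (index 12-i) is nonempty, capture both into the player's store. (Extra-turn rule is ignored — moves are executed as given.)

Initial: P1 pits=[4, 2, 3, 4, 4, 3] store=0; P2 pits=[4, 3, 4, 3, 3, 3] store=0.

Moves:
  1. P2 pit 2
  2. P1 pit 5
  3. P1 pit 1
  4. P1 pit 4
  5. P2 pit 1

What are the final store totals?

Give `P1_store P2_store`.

Move 1: P2 pit2 -> P1=[4,2,3,4,4,3](0) P2=[4,3,0,4,4,4](1)
Move 2: P1 pit5 -> P1=[4,2,3,4,4,0](1) P2=[5,4,0,4,4,4](1)
Move 3: P1 pit1 -> P1=[4,0,4,5,4,0](1) P2=[5,4,0,4,4,4](1)
Move 4: P1 pit4 -> P1=[4,0,4,5,0,1](2) P2=[6,5,0,4,4,4](1)
Move 5: P2 pit1 -> P1=[4,0,4,5,0,1](2) P2=[6,0,1,5,5,5](2)

Answer: 2 2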